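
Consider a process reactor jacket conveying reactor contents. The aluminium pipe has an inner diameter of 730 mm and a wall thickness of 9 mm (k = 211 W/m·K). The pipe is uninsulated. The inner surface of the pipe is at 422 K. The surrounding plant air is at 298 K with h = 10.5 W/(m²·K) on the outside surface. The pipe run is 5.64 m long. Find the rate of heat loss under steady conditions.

Q ≈ 17200 W

Per-layer cylindrical resistances, series-summed:
R_aluminium pipe wall = ln(374/365)/(2π×211×5.64) = 3.258×10^-6 K/W
R_outer film = 1/(h_o·2πr_oL) = 1/(10.5×2π×0.374×5.64) = 0.007186 K/W
R_total = 0.007189 K/W
Q = ΔT/R_total = 124/0.007189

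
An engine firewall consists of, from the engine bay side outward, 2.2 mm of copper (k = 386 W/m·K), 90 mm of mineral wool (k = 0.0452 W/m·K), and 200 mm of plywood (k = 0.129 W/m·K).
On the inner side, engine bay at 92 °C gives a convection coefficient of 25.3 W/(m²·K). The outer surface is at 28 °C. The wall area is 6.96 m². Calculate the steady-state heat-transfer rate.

Q ≈ 124 W

Using the resistance-network approach (series):
R_inner film = 1/(h_i·A) = 1/(25.3×6.96) = 0.005679 K/W
R_copper = L/(kA) = 0.0022/(386×6.96) = 8.189×10^-7 K/W
R_mineral wool = L/(kA) = 0.09/(0.0452×6.96) = 0.2861 K/W
R_plywood = L/(kA) = 0.2/(0.129×6.96) = 0.2228 K/W
R_total = 0.5145 K/W
Q = ΔT / R_total = 64 / 0.5145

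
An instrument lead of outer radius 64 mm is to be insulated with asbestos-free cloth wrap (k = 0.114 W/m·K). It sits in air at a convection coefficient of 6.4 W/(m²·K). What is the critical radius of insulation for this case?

For a cylinder r_cr = k/h = 0.114/6.4
r_cr = 17.8 mm; since the bare radius (64 mm) is above r_cr, any added insulation will reduce heat loss.

r_cr ≈ 17.8 mm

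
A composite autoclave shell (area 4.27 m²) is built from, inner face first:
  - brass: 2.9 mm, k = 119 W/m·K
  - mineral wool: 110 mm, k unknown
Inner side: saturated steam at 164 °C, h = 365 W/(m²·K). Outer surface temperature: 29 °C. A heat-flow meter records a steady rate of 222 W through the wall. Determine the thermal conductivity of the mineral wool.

Thermal resistances in series:
R_inner film = 1/(h_i·A) = 1/(365×4.27) = 6.416×10^-4 K/W
R_brass = L/(kA) = 0.0029/(119×4.27) = 5.707×10^-6 K/W
Sum of known resistances R_other = 6.473×10^-4 K/W
Total R = ΔT/Q = 135/222 = 0.6081 K/W
R_mineral wool = R_total − R_other = 0.6075 K/W
k = L/(R·A) = 0.11/(0.6075×4.27)

k ≈ 0.0424 W/(m·K)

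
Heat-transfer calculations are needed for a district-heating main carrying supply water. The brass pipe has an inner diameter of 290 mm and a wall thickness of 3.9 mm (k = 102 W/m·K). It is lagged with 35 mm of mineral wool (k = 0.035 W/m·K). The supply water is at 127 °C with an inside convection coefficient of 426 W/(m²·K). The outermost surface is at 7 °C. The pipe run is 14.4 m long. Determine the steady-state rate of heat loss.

Cylindrical conduction, so R = ln(r₂/r₁)/(2πkL) per layer, in series:
R_inner film = 1/(h_i·2πr₁L) = 1/(426×2π×0.145×14.4) = 1.789×10^-4 K/W
R_brass pipe wall = ln(148.9/145)/(2π×102×14.4) = 2.876×10^-6 K/W
R_mineral wool = ln(183.9/148.9)/(2π×0.035×14.4) = 0.06667 K/W
R_total = 0.06685 K/W
Q = ΔT/R_total = 120/0.06685

Q ≈ 1800 W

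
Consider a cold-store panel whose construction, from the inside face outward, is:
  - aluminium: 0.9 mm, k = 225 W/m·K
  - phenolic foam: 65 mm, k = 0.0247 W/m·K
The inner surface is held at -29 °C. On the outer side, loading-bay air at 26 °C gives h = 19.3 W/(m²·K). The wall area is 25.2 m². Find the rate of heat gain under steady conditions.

Using the resistance-network approach (series):
R_aluminium = L/(kA) = 0.0009/(225×25.2) = 1.587×10^-7 K/W
R_phenolic foam = L/(kA) = 0.065/(0.0247×25.2) = 0.1044 K/W
R_outer film = 1/(h_o·A) = 1/(19.3×25.2) = 0.002056 K/W
R_total = 0.1065 K/W
Q = ΔT / R_total = 55 / 0.1065

Q ≈ 517 W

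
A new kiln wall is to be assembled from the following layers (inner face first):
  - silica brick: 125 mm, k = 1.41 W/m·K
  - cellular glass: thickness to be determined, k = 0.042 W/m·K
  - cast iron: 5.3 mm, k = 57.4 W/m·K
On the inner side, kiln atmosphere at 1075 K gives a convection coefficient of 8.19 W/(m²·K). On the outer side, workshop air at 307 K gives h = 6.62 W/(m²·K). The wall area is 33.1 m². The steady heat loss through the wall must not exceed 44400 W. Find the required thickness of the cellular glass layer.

L ≈ 8.85 mm

Treating each layer as a thermal resistance in series:
R_inner film = 1/(h_i·A) = 1/(8.19×33.1) = 0.003689 K/W
R_silica brick = L/(kA) = 0.125/(1.41×33.1) = 0.002678 K/W
R_cast iron = L/(kA) = 0.0053/(57.4×33.1) = 2.79×10^-6 K/W
R_outer film = 1/(h_o·A) = 1/(6.62×33.1) = 0.004564 K/W
Sum of the known resistances R_other = 0.01093 K/W
Required total resistance R_tot = ΔT/Q_allow = 768/44400 = 0.0173 K/W
R_cellular glass = R_tot − R_other = 0.006364 K/W
L = R·k·A = 0.006364×0.042×33.1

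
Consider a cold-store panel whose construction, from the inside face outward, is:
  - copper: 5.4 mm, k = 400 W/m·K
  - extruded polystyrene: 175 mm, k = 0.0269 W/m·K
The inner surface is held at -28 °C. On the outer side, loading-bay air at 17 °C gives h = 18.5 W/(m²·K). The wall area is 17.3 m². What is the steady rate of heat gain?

Q ≈ 119 W

Model the wall as resistances in series:
R_copper = L/(kA) = 0.0054/(400×17.3) = 7.803×10^-7 K/W
R_extruded polystyrene = L/(kA) = 0.175/(0.0269×17.3) = 0.376 K/W
R_outer film = 1/(h_o·A) = 1/(18.5×17.3) = 0.003125 K/W
R_total = 0.3792 K/W
Q = ΔT / R_total = 45 / 0.3792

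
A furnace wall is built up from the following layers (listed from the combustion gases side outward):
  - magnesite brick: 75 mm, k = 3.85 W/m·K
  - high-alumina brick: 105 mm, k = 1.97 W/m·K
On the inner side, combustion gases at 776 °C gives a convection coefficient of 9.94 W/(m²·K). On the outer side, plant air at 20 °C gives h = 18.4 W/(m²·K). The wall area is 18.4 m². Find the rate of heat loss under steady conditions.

Q ≈ 61100 W

Using the resistance-network approach (series):
R_inner film = 1/(h_i·A) = 1/(9.94×18.4) = 0.005468 K/W
R_magnesite brick = L/(kA) = 0.075/(3.85×18.4) = 0.001059 K/W
R_high-alumina brick = L/(kA) = 0.105/(1.97×18.4) = 0.002897 K/W
R_outer film = 1/(h_o·A) = 1/(18.4×18.4) = 0.002954 K/W
R_total = 0.01238 K/W
Q = ΔT / R_total = 756 / 0.01238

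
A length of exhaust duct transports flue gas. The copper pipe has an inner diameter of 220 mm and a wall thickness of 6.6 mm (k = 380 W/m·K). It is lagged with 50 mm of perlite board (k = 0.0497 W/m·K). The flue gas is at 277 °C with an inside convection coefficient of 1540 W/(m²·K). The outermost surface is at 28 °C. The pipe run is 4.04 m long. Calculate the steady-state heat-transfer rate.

Q ≈ 880 W

Radial resistances (cylindrical: R_cond = ln(r_o/r_i)/(2πkL), R_conv = 1/(h·2πrL)):
R_inner film = 1/(h_i·2πr₁L) = 1/(1540×2π×0.11×4.04) = 2.326×10^-4 K/W
R_copper pipe wall = ln(116.6/110)/(2π×380×4.04) = 6.041×10^-6 K/W
R_perlite board = ln(166.6/116.6)/(2π×0.0497×4.04) = 0.2829 K/W
R_total = 0.2831 K/W
Q = ΔT/R_total = 249/0.2831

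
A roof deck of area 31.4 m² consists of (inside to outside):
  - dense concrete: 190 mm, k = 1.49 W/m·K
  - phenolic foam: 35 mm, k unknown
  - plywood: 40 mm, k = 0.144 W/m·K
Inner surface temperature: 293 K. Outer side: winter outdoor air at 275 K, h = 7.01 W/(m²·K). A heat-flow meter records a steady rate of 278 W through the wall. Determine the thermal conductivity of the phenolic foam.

k ≈ 0.0236 W/(m·K)

Model the wall as resistances in series:
R_dense concrete = L/(kA) = 0.19/(1.49×31.4) = 0.004061 K/W
R_plywood = L/(kA) = 0.04/(0.144×31.4) = 0.008846 K/W
R_outer film = 1/(h_o·A) = 1/(7.01×31.4) = 0.004543 K/W
Sum of known resistances R_other = 0.01745 K/W
Total R = ΔT/Q = 18/278 = 0.06475 K/W
R_phenolic foam = R_total − R_other = 0.0473 K/W
k = L/(R·A) = 0.035/(0.0473×31.4)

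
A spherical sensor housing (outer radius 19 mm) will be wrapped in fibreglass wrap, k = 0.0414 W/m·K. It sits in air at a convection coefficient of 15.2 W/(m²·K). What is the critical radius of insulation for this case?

r_cr ≈ 5.45 mm

For a sphere r_cr = 2k/h = 2×0.0414/15.2
r_cr = 5.45 mm; since the bare radius (19 mm) is above r_cr, any added insulation will reduce heat loss.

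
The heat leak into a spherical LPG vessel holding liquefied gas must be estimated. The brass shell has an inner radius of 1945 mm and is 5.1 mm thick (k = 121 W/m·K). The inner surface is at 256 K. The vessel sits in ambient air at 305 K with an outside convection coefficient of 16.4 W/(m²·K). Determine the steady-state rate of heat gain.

For a spherical shell R = (1/r₁ − 1/r₂)/(4πk); film R = 1/(h·4πr²). In series:
R_brass shell = (1/1.945 − 1/1.9501)/(4π×121) = 8.843×10^-7 K/W
R_outer film = 1/(h·4πr_o²) = 1/(16.4×4π×1.9501²) = 0.001276 K/W
R_total = 0.001277 K/W
Q = ΔT/R_total = 49/0.001277

Q ≈ 38400 W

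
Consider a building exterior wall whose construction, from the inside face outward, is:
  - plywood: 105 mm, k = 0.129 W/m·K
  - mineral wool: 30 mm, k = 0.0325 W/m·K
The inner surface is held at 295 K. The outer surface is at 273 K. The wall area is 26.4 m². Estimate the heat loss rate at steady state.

Q ≈ 334 W

Series thermal resistances:
R_plywood = L/(kA) = 0.105/(0.129×26.4) = 0.03083 K/W
R_mineral wool = L/(kA) = 0.03/(0.0325×26.4) = 0.03497 K/W
R_total = 0.0658 K/W
Q = ΔT / R_total = 22 / 0.0658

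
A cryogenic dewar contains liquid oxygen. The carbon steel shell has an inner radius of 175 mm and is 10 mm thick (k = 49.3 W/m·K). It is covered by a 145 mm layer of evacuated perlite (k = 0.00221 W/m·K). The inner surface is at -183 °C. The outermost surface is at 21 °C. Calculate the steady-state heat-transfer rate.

For a spherical shell R = (1/r₁ − 1/r₂)/(4πk); film R = 1/(h·4πr²). In series:
R_carbon steel shell = (1/0.175 − 1/0.185)/(4π×49.3) = 4.986×10^-4 K/W
R_evacuated perlite = (1/0.185 − 1/0.33)/(4π×0.00221) = 85.52 K/W
R_total = 85.52 K/W
Q = ΔT/R_total = 204/85.52

Q ≈ 2.39 W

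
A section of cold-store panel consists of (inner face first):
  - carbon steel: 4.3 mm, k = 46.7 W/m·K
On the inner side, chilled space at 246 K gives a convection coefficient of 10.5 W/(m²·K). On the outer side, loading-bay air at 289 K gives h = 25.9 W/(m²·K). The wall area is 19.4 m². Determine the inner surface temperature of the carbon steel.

Series thermal resistances:
R_inner film = 1/(h_i·A) = 1/(10.5×19.4) = 0.004909 K/W
R_carbon steel = L/(kA) = 0.0043/(46.7×19.4) = 4.746×10^-6 K/W
R_outer film = 1/(h_o·A) = 1/(25.9×19.4) = 0.00199 K/W
R_total = 0.006904 K/W;  Q = ΔT/R_total = 43/0.006904 = 6228 W
T_interface = T_inner + Q·ΣR(inner→interface) = 246 + 6230×0.004909

T ≈ 277 K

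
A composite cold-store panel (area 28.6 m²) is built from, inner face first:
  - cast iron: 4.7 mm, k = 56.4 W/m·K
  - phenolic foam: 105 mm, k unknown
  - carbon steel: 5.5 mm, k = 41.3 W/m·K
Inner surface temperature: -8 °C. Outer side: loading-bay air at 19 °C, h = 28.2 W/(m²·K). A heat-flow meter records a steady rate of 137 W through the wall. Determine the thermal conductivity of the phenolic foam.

k ≈ 0.0187 W/(m·K)

Model the wall as resistances in series:
R_cast iron = L/(kA) = 0.0047/(56.4×28.6) = 2.914×10^-6 K/W
R_carbon steel = L/(kA) = 0.0055/(41.3×28.6) = 4.656×10^-6 K/W
R_outer film = 1/(h_o·A) = 1/(28.2×28.6) = 0.00124 K/W
Sum of known resistances R_other = 0.001247 K/W
Total R = ΔT/Q = 27/137 = 0.1971 K/W
R_phenolic foam = R_total − R_other = 0.1958 K/W
k = L/(R·A) = 0.105/(0.1958×28.6)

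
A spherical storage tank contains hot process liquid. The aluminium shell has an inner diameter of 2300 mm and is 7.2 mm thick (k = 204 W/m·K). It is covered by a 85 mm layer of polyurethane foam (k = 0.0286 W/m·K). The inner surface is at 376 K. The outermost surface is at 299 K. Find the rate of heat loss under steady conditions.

Q ≈ 468 W

For a spherical shell R = (1/r₁ − 1/r₂)/(4πk); film R = 1/(h·4πr²). In series:
R_aluminium shell = (1/1.15 − 1/1.1572)/(4π×204) = 2.111×10^-6 K/W
R_polyurethane foam = (1/1.1572 − 1/1.2422)/(4π×0.0286) = 0.1645 K/W
R_total = 0.1645 K/W
Q = ΔT/R_total = 77/0.1645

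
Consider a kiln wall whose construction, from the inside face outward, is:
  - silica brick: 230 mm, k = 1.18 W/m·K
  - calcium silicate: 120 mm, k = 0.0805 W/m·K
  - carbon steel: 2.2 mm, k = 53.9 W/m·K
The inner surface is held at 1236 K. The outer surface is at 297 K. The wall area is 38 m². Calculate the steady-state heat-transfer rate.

Using the resistance-network approach (series):
R_silica brick = L/(kA) = 0.23/(1.18×38) = 0.005129 K/W
R_calcium silicate = L/(kA) = 0.12/(0.0805×38) = 0.03923 K/W
R_carbon steel = L/(kA) = 0.0022/(53.9×38) = 1.074×10^-6 K/W
R_total = 0.04436 K/W
Q = ΔT / R_total = 939 / 0.04436

Q ≈ 21200 W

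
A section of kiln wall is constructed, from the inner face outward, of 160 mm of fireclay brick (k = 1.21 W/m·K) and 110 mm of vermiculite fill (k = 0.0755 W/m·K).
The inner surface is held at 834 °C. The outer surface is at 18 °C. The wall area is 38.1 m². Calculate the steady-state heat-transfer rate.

Using the resistance-network approach (series):
R_fireclay brick = L/(kA) = 0.16/(1.21×38.1) = 0.003471 K/W
R_vermiculite fill = L/(kA) = 0.11/(0.0755×38.1) = 0.03824 K/W
R_total = 0.04171 K/W
Q = ΔT / R_total = 816 / 0.04171

Q ≈ 19600 W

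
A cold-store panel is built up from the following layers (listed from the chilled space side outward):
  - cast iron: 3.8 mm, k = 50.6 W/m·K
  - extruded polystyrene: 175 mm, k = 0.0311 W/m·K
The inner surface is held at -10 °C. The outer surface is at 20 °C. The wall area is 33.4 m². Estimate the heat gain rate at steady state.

Series thermal resistances:
R_cast iron = L/(kA) = 0.0038/(50.6×33.4) = 2.248×10^-6 K/W
R_extruded polystyrene = L/(kA) = 0.175/(0.0311×33.4) = 0.1685 K/W
R_total = 0.1685 K/W
Q = ΔT / R_total = 30 / 0.1685

Q ≈ 178 W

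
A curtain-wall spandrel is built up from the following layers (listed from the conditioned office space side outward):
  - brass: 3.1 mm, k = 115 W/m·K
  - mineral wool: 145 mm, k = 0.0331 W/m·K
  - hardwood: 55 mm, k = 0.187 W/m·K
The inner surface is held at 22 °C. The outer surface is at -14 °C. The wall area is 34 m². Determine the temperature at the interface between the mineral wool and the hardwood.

Using the resistance-network approach (series):
R_brass = L/(kA) = 0.0031/(115×34) = 7.928×10^-7 K/W
R_mineral wool = L/(kA) = 0.145/(0.0331×34) = 0.1288 K/W
R_hardwood = L/(kA) = 0.055/(0.187×34) = 0.008651 K/W
R_total = 0.1375 K/W;  Q = ΔT/R_total = 36/0.1375 = 261.8 W
T_interface = T_inner − Q·ΣR(inner→interface) = 22 − 262×0.1288

T ≈ -11.7 °C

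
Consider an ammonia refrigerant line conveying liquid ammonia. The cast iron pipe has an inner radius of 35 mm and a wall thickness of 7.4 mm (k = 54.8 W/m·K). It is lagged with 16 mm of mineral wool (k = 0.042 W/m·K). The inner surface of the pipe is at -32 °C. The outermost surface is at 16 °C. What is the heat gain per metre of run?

For a radial system each layer contributes R = ln(r_out/r_in)/(2πkL); films add R = 1/(hA).
R_cast iron pipe wall = ln(42.4/35)/(2π×54.8×1) = 5.57×10^-4 K/W
R_mineral wool = ln(58.4/42.4)/(2π×0.042×1) = 1.213 K/W
R_total = 1.214 K/W
Q = ΔT/R_total = 48/1.214

q′ ≈ 39.5 W/m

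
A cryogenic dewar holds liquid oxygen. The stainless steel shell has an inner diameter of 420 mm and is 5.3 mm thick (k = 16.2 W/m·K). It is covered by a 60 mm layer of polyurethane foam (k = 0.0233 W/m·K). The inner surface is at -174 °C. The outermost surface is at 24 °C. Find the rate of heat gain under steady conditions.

Q ≈ 57.3 W

For a spherical shell R = (1/r₁ − 1/r₂)/(4πk); film R = 1/(h·4πr²). In series:
R_stainless steel shell = (1/0.21 − 1/0.2153)/(4π×16.2) = 5.758×10^-4 K/W
R_polyurethane foam = (1/0.2153 − 1/0.2753)/(4π×0.0233) = 3.457 K/W
R_total = 3.458 K/W
Q = ΔT/R_total = 198/3.458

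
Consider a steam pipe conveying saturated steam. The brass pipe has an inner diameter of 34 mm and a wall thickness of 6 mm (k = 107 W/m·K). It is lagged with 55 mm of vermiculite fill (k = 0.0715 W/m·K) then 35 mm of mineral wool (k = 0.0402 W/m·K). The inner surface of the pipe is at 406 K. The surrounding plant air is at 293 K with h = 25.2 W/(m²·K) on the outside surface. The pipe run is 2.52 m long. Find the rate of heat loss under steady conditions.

For a radial system each layer contributes R = ln(r_out/r_in)/(2πkL); films add R = 1/(hA).
R_brass pipe wall = ln(23/17)/(2π×107×2.52) = 1.784×10^-4 K/W
R_vermiculite fill = ln(78/23)/(2π×0.0715×2.52) = 1.079 K/W
R_mineral wool = ln(113/78)/(2π×0.0402×2.52) = 0.5824 K/W
R_outer film = 1/(h_o·2πr_oL) = 1/(25.2×2π×0.113×2.52) = 0.02218 K/W
R_total = 1.683 K/W
Q = ΔT/R_total = 113/1.683

Q ≈ 67.1 W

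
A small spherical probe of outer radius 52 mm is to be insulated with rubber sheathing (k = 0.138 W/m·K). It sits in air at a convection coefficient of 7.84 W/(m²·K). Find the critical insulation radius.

For a sphere r_cr = 2k/h = 2×0.138/7.84
r_cr = 35.2 mm; since the bare radius (52 mm) is above r_cr, any added insulation will reduce heat loss.

r_cr ≈ 35.2 mm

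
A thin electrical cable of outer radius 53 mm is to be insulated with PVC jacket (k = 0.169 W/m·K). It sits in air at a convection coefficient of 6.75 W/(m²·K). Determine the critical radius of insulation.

For a cylinder r_cr = k/h = 0.169/6.75
r_cr = 25 mm; since the bare radius (53 mm) is above r_cr, any added insulation will reduce heat loss.

r_cr ≈ 25 mm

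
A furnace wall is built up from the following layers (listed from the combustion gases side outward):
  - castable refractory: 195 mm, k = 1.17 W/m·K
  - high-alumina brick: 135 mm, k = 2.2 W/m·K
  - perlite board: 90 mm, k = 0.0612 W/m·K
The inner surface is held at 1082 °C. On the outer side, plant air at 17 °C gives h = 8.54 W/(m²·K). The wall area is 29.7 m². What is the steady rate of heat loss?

Q ≈ 17400 W

Model the wall as resistances in series:
R_castable refractory = L/(kA) = 0.195/(1.17×29.7) = 0.005612 K/W
R_high-alumina brick = L/(kA) = 0.135/(2.2×29.7) = 0.002066 K/W
R_perlite board = L/(kA) = 0.09/(0.0612×29.7) = 0.04951 K/W
R_outer film = 1/(h_o·A) = 1/(8.54×29.7) = 0.003943 K/W
R_total = 0.06114 K/W
Q = ΔT / R_total = 1065 / 0.06114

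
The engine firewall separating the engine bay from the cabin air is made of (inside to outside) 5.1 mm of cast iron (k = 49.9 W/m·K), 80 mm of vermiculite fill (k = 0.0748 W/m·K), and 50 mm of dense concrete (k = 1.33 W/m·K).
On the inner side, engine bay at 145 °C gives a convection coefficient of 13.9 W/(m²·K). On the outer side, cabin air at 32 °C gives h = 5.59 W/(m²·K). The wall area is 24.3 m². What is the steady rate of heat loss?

Model the wall as resistances in series:
R_inner film = 1/(h_i·A) = 1/(13.9×24.3) = 0.002961 K/W
R_cast iron = L/(kA) = 0.0051/(49.9×24.3) = 4.206×10^-6 K/W
R_vermiculite fill = L/(kA) = 0.08/(0.0748×24.3) = 0.04401 K/W
R_dense concrete = L/(kA) = 0.05/(1.33×24.3) = 0.001547 K/W
R_outer film = 1/(h_o·A) = 1/(5.59×24.3) = 0.007362 K/W
R_total = 0.05589 K/W
Q = ΔT / R_total = 113 / 0.05589

Q ≈ 2020 W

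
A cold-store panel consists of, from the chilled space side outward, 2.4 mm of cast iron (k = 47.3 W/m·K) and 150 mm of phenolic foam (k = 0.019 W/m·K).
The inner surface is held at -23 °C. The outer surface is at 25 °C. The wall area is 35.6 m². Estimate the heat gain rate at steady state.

Q ≈ 216 W

Using the resistance-network approach (series):
R_cast iron = L/(kA) = 0.0024/(47.3×35.6) = 1.425×10^-6 K/W
R_phenolic foam = L/(kA) = 0.15/(0.019×35.6) = 0.2218 K/W
R_total = 0.2218 K/W
Q = ΔT / R_total = 48 / 0.2218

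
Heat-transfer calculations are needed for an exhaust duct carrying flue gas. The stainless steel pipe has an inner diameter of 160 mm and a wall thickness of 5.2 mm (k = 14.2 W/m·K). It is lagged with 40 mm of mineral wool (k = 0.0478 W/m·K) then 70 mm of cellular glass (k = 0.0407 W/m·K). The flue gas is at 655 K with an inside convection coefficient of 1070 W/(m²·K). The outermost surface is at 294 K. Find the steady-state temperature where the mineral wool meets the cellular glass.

T ≈ 502 K

Treating each annulus and film as a series resistance:
R_inner film = 1/(h_i·2πr₁L) = 1/(1070×2π×0.08×1) = 0.001859 K/W
R_stainless steel pipe wall = ln(85.2/80)/(2π×14.2×1) = 7.058×10^-4 K/W
R_mineral wool = ln(125.2/85.2)/(2π×0.0478×1) = 1.282 K/W
R_cellular glass = ln(195.2/125.2)/(2π×0.0407×1) = 1.737 K/W
R_total = 3.021 K/W
Q = ΔT/R_total = 361/3.021
Q = 120 W/m
T_interface = T_inner − Q·ΣR(inner→interface) = 655 − 120×1.284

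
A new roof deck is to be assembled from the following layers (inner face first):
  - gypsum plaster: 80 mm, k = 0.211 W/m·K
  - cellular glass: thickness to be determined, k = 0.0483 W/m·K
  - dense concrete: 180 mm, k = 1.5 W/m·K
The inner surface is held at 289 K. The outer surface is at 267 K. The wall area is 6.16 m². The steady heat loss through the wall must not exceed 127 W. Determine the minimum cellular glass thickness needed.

L ≈ 27.4 mm

Treating each layer as a thermal resistance in series:
R_gypsum plaster = L/(kA) = 0.08/(0.211×6.16) = 0.06155 K/W
R_dense concrete = L/(kA) = 0.18/(1.5×6.16) = 0.01948 K/W
Sum of the known resistances R_other = 0.08103 K/W
Required total resistance R_tot = ΔT/Q_allow = 22/127 = 0.1732 K/W
R_cellular glass = R_tot − R_other = 0.0922 K/W
L = R·k·A = 0.0922×0.0483×6.16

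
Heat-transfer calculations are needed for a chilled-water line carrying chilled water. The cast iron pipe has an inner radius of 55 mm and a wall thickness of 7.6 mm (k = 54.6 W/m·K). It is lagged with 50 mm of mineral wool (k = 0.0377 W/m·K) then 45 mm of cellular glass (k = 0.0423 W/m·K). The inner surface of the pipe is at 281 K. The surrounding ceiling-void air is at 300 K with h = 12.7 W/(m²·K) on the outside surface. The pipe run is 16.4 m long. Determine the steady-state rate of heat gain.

Q ≈ 81.5 W

Radial resistances (cylindrical: R_cond = ln(r_o/r_i)/(2πkL), R_conv = 1/(h·2πrL)):
R_cast iron pipe wall = ln(62.6/55)/(2π×54.6×16.4) = 2.301×10^-5 K/W
R_mineral wool = ln(112.6/62.6)/(2π×0.0377×16.4) = 0.1511 K/W
R_cellular glass = ln(157.6/112.6)/(2π×0.0423×16.4) = 0.07714 K/W
R_outer film = 1/(h_o·2πr_oL) = 1/(12.7×2π×0.1576×16.4) = 0.004849 K/W
R_total = 0.2331 K/W
Q = ΔT/R_total = 19/0.2331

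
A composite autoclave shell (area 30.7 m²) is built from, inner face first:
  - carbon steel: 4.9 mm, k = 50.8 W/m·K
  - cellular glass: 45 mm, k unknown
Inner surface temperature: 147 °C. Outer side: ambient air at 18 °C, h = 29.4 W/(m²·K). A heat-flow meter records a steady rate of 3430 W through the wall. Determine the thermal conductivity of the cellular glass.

Model the wall as resistances in series:
R_carbon steel = L/(kA) = 0.0049/(50.8×30.7) = 3.142×10^-6 K/W
R_outer film = 1/(h_o·A) = 1/(29.4×30.7) = 0.001108 K/W
Sum of known resistances R_other = 0.001111 K/W
Total R = ΔT/Q = 129/3430 = 0.03761 K/W
R_cellular glass = R_total − R_other = 0.0365 K/W
k = L/(R·A) = 0.045/(0.0365×30.7)

k ≈ 0.0402 W/(m·K)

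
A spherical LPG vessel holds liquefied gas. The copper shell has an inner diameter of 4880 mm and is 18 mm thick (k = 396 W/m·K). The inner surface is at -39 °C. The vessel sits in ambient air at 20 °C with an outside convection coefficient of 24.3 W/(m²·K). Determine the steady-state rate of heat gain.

Each spherical layer contributes R = (1/r_i − 1/r_o)/(4πk):
R_copper shell = (1/2.44 − 1/2.458)/(4π×396) = 6.031×10^-7 K/W
R_outer film = 1/(h·4πr_o²) = 1/(24.3×4π×2.458²) = 5.42×10^-4 K/W
R_total = 5.426×10^-4 K/W
Q = ΔT/R_total = 59/5.426×10^-4

Q ≈ 109000 W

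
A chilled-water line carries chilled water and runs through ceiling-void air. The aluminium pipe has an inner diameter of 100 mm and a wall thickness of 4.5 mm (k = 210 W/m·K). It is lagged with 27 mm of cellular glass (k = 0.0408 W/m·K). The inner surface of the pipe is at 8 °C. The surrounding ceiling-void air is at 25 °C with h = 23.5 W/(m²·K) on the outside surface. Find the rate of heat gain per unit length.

Cylindrical conduction, so R = ln(r₂/r₁)/(2πkL) per layer, in series:
R_aluminium pipe wall = ln(54.5/50)/(2π×210×1) = 6.531×10^-5 K/W
R_cellular glass = ln(81.5/54.5)/(2π×0.0408×1) = 1.57 K/W
R_outer film = 1/(h_o·2πr_oL) = 1/(23.5×2π×0.0815×1) = 0.0831 K/W
R_total = 1.653 K/W
Q = ΔT/R_total = 17/1.653

q′ ≈ 10.3 W/m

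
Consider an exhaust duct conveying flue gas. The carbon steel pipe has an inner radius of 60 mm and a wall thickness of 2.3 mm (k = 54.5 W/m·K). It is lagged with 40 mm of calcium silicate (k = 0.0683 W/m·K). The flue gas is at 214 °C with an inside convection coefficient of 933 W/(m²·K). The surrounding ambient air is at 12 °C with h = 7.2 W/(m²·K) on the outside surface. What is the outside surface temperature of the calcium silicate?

T ≈ 43.8 °C

Cylindrical conduction, so R = ln(r₂/r₁)/(2πkL) per layer, in series:
R_inner film = 1/(h_i·2πr₁L) = 1/(933×2π×0.06×1) = 0.002843 K/W
R_carbon steel pipe wall = ln(62.3/60)/(2π×54.5×1) = 1.099×10^-4 K/W
R_calcium silicate = ln(102.3/62.3)/(2π×0.0683×1) = 1.156 K/W
R_outer film = 1/(h_o·2πr_oL) = 1/(7.2×2π×0.1023×1) = 0.2161 K/W
R_total = 1.375 K/W
Q = ΔT/R_total = 202/1.375
Q = 147 W/m
T_interface = T_inner − Q·ΣR(inner→interface) = 214 − 147×1.159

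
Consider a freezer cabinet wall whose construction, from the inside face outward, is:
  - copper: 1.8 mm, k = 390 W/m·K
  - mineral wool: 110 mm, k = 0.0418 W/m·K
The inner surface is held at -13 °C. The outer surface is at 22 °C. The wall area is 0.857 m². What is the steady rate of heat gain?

Treating each layer as a thermal resistance in series:
R_copper = L/(kA) = 0.0018/(390×0.857) = 5.386×10^-6 K/W
R_mineral wool = L/(kA) = 0.11/(0.0418×0.857) = 3.071 K/W
R_total = 3.071 K/W
Q = ΔT / R_total = 35 / 3.071

Q ≈ 11.4 W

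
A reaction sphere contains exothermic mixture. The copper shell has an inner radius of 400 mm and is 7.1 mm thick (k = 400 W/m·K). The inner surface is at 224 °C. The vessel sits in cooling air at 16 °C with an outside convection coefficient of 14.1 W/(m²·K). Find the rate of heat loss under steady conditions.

Q ≈ 6110 W

Each spherical layer contributes R = (1/r_i − 1/r_o)/(4πk):
R_copper shell = (1/0.4 − 1/0.4071)/(4π×400) = 8.674×10^-6 K/W
R_outer film = 1/(h·4πr_o²) = 1/(14.1×4π×0.4071²) = 0.03405 K/W
R_total = 0.03406 K/W
Q = ΔT/R_total = 208/0.03406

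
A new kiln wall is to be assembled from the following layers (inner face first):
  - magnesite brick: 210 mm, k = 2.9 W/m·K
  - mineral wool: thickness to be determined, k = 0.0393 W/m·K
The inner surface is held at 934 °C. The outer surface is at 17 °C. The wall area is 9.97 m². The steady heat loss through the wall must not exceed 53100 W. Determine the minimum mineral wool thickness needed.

L ≈ 3.92 mm

Model the wall as resistances in series:
R_magnesite brick = L/(kA) = 0.21/(2.9×9.97) = 0.007263 K/W
Sum of the known resistances R_other = 0.007263 K/W
Required total resistance R_tot = ΔT/Q_allow = 917/53100 = 0.01727 K/W
R_mineral wool = R_tot − R_other = 0.01001 K/W
L = R·k·A = 0.01001×0.0393×9.97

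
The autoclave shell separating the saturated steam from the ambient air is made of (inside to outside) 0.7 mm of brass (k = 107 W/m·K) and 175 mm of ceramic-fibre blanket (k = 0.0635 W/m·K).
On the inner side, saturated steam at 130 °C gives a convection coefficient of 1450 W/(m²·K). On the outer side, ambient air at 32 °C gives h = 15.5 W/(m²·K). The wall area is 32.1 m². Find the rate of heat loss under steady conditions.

Q ≈ 1120 W

Using the resistance-network approach (series):
R_inner film = 1/(h_i·A) = 1/(1450×32.1) = 2.148×10^-5 K/W
R_brass = L/(kA) = 0.0007/(107×32.1) = 2.038×10^-7 K/W
R_ceramic-fibre blanket = L/(kA) = 0.175/(0.0635×32.1) = 0.08585 K/W
R_outer film = 1/(h_o·A) = 1/(15.5×32.1) = 0.00201 K/W
R_total = 0.08789 K/W
Q = ΔT / R_total = 98 / 0.08789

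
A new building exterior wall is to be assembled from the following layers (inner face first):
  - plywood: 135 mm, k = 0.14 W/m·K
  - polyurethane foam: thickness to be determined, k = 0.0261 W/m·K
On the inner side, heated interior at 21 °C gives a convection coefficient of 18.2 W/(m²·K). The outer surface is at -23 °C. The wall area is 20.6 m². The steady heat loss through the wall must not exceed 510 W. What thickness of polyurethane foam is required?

Using the resistance-network approach (series):
R_inner film = 1/(h_i·A) = 1/(18.2×20.6) = 0.002667 K/W
R_plywood = L/(kA) = 0.135/(0.14×20.6) = 0.04681 K/W
Sum of the known resistances R_other = 0.04948 K/W
Required total resistance R_tot = ΔT/Q_allow = 44/510 = 0.08627 K/W
R_polyurethane foam = R_tot − R_other = 0.0368 K/W
L = R·k·A = 0.0368×0.0261×20.6

L ≈ 19.8 mm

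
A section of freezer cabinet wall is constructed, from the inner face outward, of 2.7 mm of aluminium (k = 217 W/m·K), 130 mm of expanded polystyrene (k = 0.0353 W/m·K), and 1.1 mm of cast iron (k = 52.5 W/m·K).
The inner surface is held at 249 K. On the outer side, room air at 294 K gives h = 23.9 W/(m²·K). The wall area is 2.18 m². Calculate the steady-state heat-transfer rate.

Series thermal resistances:
R_aluminium = L/(kA) = 0.0027/(217×2.18) = 5.708×10^-6 K/W
R_expanded polystyrene = L/(kA) = 0.13/(0.0353×2.18) = 1.689 K/W
R_cast iron = L/(kA) = 0.0011/(52.5×2.18) = 9.611×10^-6 K/W
R_outer film = 1/(h_o·A) = 1/(23.9×2.18) = 0.01919 K/W
R_total = 1.709 K/W
Q = ΔT / R_total = 45 / 1.709

Q ≈ 26.3 W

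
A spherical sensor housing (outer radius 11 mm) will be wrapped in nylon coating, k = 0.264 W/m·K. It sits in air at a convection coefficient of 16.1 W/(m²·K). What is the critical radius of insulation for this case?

For a sphere r_cr = 2k/h = 2×0.264/16.1
r_cr = 32.8 mm; since the bare radius (11 mm) is below r_cr, adding a thin layer of insulation will *increase* heat loss.

r_cr ≈ 32.8 mm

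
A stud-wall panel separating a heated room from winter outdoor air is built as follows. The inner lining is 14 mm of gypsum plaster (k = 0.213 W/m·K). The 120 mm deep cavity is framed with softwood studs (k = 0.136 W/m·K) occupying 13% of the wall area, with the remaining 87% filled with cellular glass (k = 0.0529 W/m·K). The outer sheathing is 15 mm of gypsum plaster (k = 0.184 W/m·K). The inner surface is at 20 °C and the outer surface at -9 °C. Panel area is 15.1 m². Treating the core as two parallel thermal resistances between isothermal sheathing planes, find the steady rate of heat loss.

Q ≈ 216 W

Sheathing layers in series; stud and cavity paths in parallel between them.
R_inner = 0.014/(0.213×15.1) = 0.004353 K/W
R_stud  = 0.12/(0.136×0.13×15.1) = 0.4495 K/W
R_cav   = 0.12/(0.0529×0.87×15.1) = 0.1727 K/W
1/R_core = 1/R_stud + 1/R_cav → R_core = 0.1248 K/W
R_outer = 0.015/(0.184×15.1) = 0.005399 K/W
R_total = 0.1345 K/W
Q = ΔT/R_total = 29/0.1345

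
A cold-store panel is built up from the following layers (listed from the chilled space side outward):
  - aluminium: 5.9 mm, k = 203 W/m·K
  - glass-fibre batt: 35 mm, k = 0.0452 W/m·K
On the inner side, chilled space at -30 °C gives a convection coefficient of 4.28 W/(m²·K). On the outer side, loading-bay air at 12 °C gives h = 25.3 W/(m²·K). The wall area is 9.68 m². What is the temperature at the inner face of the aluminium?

T ≈ -20.6 °C

Thermal resistances in series:
R_inner film = 1/(h_i·A) = 1/(4.28×9.68) = 0.02414 K/W
R_aluminium = L/(kA) = 0.0059/(203×9.68) = 3.002×10^-6 K/W
R_glass-fibre batt = L/(kA) = 0.035/(0.0452×9.68) = 0.07999 K/W
R_outer film = 1/(h_o·A) = 1/(25.3×9.68) = 0.004083 K/W
R_total = 0.1082 K/W;  Q = ΔT/R_total = 42/0.1082 = 388.1 W
T_interface = T_inner + Q·ΣR(inner→interface) = -30 + 388×0.02414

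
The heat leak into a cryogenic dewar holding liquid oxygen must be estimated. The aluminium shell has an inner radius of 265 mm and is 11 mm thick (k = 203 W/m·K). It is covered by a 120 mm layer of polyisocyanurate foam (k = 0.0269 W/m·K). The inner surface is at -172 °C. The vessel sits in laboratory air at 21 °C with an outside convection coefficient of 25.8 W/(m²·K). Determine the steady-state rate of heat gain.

Radial (spherical) resistances in series:
R_aluminium shell = (1/0.265 − 1/0.276)/(4π×203) = 5.896×10^-5 K/W
R_polyisocyanurate foam = (1/0.276 − 1/0.396)/(4π×0.0269) = 3.248 K/W
R_outer film = 1/(h·4πr_o²) = 1/(25.8×4π×0.396²) = 0.01967 K/W
R_total = 3.268 K/W
Q = ΔT/R_total = 193/3.268

Q ≈ 59.1 W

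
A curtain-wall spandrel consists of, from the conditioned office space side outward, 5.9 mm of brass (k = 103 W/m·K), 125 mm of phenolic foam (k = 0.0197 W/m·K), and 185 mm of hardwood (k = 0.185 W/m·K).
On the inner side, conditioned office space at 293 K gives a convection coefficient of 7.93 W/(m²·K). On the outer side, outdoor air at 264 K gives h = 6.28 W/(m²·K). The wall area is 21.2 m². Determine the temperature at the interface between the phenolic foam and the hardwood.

T ≈ 268 K

Using the resistance-network approach (series):
R_inner film = 1/(h_i·A) = 1/(7.93×21.2) = 0.005948 K/W
R_brass = L/(kA) = 0.0059/(103×21.2) = 2.702×10^-6 K/W
R_phenolic foam = L/(kA) = 0.125/(0.0197×21.2) = 0.2993 K/W
R_hardwood = L/(kA) = 0.185/(0.185×21.2) = 0.04717 K/W
R_outer film = 1/(h_o·A) = 1/(6.28×21.2) = 0.007511 K/W
R_total = 0.3599 K/W;  Q = ΔT/R_total = 29/0.3599 = 80.57 W
T_interface = T_inner − Q·ΣR(inner→interface) = 293 − 80.6×0.3053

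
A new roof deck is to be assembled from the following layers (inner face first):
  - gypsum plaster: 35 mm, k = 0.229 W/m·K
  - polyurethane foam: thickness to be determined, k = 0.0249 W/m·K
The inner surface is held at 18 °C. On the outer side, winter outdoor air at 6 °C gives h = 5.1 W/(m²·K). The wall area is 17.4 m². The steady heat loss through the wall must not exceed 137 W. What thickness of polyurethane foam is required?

Series thermal resistances:
R_gypsum plaster = L/(kA) = 0.035/(0.229×17.4) = 0.008784 K/W
R_outer film = 1/(h_o·A) = 1/(5.1×17.4) = 0.01127 K/W
Sum of the known resistances R_other = 0.02005 K/W
Required total resistance R_tot = ΔT/Q_allow = 12/137 = 0.08759 K/W
R_polyurethane foam = R_tot − R_other = 0.06754 K/W
L = R·k·A = 0.06754×0.0249×17.4

L ≈ 29.3 mm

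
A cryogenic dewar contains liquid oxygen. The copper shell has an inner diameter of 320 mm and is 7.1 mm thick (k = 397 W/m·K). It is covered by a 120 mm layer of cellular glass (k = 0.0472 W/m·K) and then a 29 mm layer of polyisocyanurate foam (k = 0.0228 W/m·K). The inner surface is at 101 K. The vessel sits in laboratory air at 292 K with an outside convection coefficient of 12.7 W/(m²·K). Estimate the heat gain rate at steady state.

Q ≈ 35.4 W

Radial (spherical) resistances in series:
R_copper shell = (1/0.16 − 1/0.1671)/(4π×397) = 5.323×10^-5 K/W
R_cellular glass = (1/0.1671 − 1/0.2871)/(4π×0.0472) = 4.217 K/W
R_polyisocyanurate foam = (1/0.2871 − 1/0.3161)/(4π×0.0228) = 1.115 K/W
R_outer film = 1/(h·4πr_o²) = 1/(12.7×4π×0.3161²) = 0.06271 K/W
R_total = 5.395 K/W
Q = ΔT/R_total = 191/5.395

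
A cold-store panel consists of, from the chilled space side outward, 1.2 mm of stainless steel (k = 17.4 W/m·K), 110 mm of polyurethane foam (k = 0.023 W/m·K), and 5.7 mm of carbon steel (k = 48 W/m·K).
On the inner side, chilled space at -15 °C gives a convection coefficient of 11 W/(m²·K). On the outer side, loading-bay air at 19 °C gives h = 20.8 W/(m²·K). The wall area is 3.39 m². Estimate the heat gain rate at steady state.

Thermal resistances in series:
R_inner film = 1/(h_i·A) = 1/(11×3.39) = 0.02682 K/W
R_stainless steel = L/(kA) = 0.0012/(17.4×3.39) = 2.034×10^-5 K/W
R_polyurethane foam = L/(kA) = 0.11/(0.023×3.39) = 1.411 K/W
R_carbon steel = L/(kA) = 0.0057/(48×3.39) = 3.503×10^-5 K/W
R_outer film = 1/(h_o·A) = 1/(20.8×3.39) = 0.01418 K/W
R_total = 1.452 K/W
Q = ΔT / R_total = 34 / 1.452

Q ≈ 23.4 W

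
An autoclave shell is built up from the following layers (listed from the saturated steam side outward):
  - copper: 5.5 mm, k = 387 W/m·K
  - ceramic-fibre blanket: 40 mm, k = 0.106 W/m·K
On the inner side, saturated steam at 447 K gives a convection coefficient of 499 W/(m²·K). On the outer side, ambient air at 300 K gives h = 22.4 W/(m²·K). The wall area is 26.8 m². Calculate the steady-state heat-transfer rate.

Using the resistance-network approach (series):
R_inner film = 1/(h_i·A) = 1/(499×26.8) = 7.478×10^-5 K/W
R_copper = L/(kA) = 0.0055/(387×26.8) = 5.303×10^-7 K/W
R_ceramic-fibre blanket = L/(kA) = 0.04/(0.106×26.8) = 0.01408 K/W
R_outer film = 1/(h_o·A) = 1/(22.4×26.8) = 0.001666 K/W
R_total = 0.01582 K/W
Q = ΔT / R_total = 147 / 0.01582

Q ≈ 9290 W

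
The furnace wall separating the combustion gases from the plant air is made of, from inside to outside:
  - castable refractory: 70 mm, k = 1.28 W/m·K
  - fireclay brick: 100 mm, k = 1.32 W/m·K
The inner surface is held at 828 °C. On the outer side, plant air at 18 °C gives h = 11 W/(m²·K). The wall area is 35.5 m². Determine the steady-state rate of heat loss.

Using the resistance-network approach (series):
R_castable refractory = L/(kA) = 0.07/(1.28×35.5) = 0.00154 K/W
R_fireclay brick = L/(kA) = 0.1/(1.32×35.5) = 0.002134 K/W
R_outer film = 1/(h_o·A) = 1/(11×35.5) = 0.002561 K/W
R_total = 0.006235 K/W
Q = ΔT / R_total = 810 / 0.006235

Q ≈ 130000 W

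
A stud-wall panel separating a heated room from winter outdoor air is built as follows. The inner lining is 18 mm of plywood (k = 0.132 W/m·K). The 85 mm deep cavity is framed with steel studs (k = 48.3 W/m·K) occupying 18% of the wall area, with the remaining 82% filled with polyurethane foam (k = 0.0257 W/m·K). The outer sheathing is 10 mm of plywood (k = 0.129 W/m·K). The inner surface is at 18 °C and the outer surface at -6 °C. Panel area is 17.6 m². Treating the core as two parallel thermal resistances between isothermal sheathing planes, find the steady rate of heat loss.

Sheathing layers in series; stud and cavity paths in parallel between them.
R_inner = 0.018/(0.132×17.6) = 0.007748 K/W
R_stud  = 0.085/(48.3×0.18×17.6) = 5.555×10^-4 K/W
R_cav   = 0.085/(0.0257×0.82×17.6) = 0.2292 K/W
1/R_core = 1/R_stud + 1/R_cav → R_core = 5.542×10^-4 K/W
R_outer = 0.01/(0.129×17.6) = 0.004405 K/W
R_total = 0.01271 K/W
Q = ΔT/R_total = 24/0.01271

Q ≈ 1890 W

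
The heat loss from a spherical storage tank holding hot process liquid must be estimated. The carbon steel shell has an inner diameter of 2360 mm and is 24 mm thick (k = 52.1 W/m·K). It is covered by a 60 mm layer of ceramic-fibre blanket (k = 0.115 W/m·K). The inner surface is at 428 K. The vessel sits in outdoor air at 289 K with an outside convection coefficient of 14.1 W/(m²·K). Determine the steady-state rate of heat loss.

Each spherical layer contributes R = (1/r_i − 1/r_o)/(4πk):
R_carbon steel shell = (1/1.18 − 1/1.204)/(4π×52.1) = 2.58×10^-5 K/W
R_ceramic-fibre blanket = (1/1.204 − 1/1.264)/(4π×0.115) = 0.02728 K/W
R_outer film = 1/(h·4πr_o²) = 1/(14.1×4π×1.264²) = 0.003532 K/W
R_total = 0.03084 K/W
Q = ΔT/R_total = 139/0.03084

Q ≈ 4510 W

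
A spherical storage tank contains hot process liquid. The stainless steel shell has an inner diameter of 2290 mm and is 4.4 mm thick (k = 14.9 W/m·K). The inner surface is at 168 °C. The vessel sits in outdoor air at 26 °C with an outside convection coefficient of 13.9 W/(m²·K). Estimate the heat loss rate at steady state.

Q ≈ 32600 W

For a spherical shell R = (1/r₁ − 1/r₂)/(4πk); film R = 1/(h·4πr²). In series:
R_stainless steel shell = (1/1.145 − 1/1.1494)/(4π×14.9) = 1.786×10^-5 K/W
R_outer film = 1/(h·4πr_o²) = 1/(13.9×4π×1.1494²) = 0.004333 K/W
R_total = 0.004351 K/W
Q = ΔT/R_total = 142/0.004351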